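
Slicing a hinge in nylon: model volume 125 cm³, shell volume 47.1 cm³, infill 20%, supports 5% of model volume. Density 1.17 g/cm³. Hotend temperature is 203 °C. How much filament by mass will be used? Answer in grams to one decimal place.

80.6 g

Infill region = 125 − 47.1 = 77.9 cm³.
Infill deposited = 0.20 × 77.9, so 15.58 cm³.
Support: 0.05 × 125 → 6.25 cm³.
Total printed volume = 47.1 + 15.58 + 6.25, so 68.93 cm³.
Mass = 68.93 × 1.17, so 80.6481 g.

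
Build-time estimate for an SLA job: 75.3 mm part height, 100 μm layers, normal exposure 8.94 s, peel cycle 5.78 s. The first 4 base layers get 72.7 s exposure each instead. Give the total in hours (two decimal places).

3.15 hours

Number of layers: 75.3 / 0.1 → 753 (rounded up).
Burn-in layers: 4 × (72.7 + 5.78) → 313.92 s.
Regular layers = 749 × (8.94 + 5.78) = 11025.28 s.
Sum: 313.92 + 11025.28 = 11339.2 s → 3.15 hours.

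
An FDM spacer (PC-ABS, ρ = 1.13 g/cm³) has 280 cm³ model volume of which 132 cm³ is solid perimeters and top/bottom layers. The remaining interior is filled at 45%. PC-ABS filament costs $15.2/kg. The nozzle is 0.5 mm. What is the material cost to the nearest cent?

Interior volume = 280 − 132, so 148 cm³.
Deposited infill = 0.45 × 148, so 66.6 cm³.
Deposited volume = 132 + 66.6 = 198.6 cm³.
Mass = 198.6 × 1.13, so 224.418 g.
At $15.2/kg: 224.418/1000 × 15.2 = $3.41.

$3.41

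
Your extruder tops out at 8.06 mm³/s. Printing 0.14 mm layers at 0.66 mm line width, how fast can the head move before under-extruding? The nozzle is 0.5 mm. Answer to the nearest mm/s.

A = 0.14 × 0.66, so 0.0924 mm².
v_max = Q/A = 8.06/0.0924 = 87.23 mm/s → 87 mm/s.

87 mm/s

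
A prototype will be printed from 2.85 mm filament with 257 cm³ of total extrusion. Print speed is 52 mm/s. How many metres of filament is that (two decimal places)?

40.29 m

A = π r² = π × 1.425² = 6.3794 mm².
Length = 257 cm³ / 6.3794 mm² = 257000 / 6.3794 = 40285.92 mm = 40.29 m.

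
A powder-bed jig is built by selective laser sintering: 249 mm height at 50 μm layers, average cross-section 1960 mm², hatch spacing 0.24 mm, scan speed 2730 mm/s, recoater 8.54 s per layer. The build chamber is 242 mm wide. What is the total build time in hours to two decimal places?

15.95 hours

Layer count = ceil(249 / 0.05) = 4980.
Hatch length per layer = 1960 / 0.24 = 8166.7 mm.
Per-layer scan time = 8166.7 / 2730 = 2.9915 s.
Layer cycle = 2.9915 + 8.54, so 11.5315 s.
4980 layers × 11.5315 s/layer = 57426.87 s, i.e. 15.95 hours.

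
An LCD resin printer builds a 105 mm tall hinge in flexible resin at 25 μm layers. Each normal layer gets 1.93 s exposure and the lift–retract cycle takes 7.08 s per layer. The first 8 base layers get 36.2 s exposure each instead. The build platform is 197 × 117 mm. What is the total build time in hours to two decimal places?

Layers = ⌈105/0.025⌉ = 4200.
Burn-in layers: 8 × (36.2 + 7.08) → 346.24 s.
Normal layers = 4192 × (1.93 + 7.08), so 37769.92 s.
Sum: 346.24 + 37769.92 = 38116.16 s → 10.59 hours.

10.59 hours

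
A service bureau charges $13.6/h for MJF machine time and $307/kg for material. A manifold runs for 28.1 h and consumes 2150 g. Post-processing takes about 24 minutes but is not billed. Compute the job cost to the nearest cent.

$1042.21

Machine-time cost = 13.6 × 28.1 = $382.16.
Material cost = 307 × 2150/1000, so $660.05.
Job cost: 382.16 + 660.05 = $1042.21.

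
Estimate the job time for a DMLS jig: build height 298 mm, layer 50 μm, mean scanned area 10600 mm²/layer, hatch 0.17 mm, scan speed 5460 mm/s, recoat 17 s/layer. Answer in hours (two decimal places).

47.05 hours

Layer count = ceil(298 / 0.05) = 5960.
Scan path per layer = 10600 / 0.17, so 62352.9 mm.
Laser time per layer = 62352.9 / 5460, so 11.4199 s.
Time per layer = 11.4199 + 17, so 28.4199 s.
5960 layers × 28.4199 s/layer = 169382.604 s, i.e. 47.05 hours.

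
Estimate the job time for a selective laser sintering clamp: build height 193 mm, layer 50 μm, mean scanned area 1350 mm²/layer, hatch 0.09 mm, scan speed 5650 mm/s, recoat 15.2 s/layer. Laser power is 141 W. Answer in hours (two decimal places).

Number of layers: 193 / 0.05 → 3860 (rounded up).
Per-layer scan distance = 1350 / 0.09 = 15000 mm.
Per-layer scan time = 15000 / 5650 = 2.6549 s.
Layer cycle = 2.6549 + 15.2 = 17.8549 s.
3860 layers × 17.8549 s/layer = 68919.914 s, i.e. 19.14 hours.

19.14 hours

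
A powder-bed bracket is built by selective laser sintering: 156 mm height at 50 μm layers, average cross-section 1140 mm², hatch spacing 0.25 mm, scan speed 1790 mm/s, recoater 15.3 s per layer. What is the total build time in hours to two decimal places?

15.47 hours

Number of layers: 156 / 0.05 → 3120 (rounded up).
Per-layer scan distance = 1140 / 0.25 = 4560 mm.
Laser time per layer = 4560 / 1790, so 2.5475 s.
Per-layer time = 2.5475 + 15.3 = 17.8475 s.
Total: 3120 × 17.8475 s = 55684.2 s → 15.47 hours.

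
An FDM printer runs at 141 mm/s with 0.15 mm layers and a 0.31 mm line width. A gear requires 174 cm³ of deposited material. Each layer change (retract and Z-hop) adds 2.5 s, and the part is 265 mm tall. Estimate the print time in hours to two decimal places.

8.60 hours

Extrusion cross-section = 0.15 × 0.31, so 0.0465 mm².
Toolpath length = 174 cm³ / 0.0465 mm² = 174000 / 0.0465 = 3741935.5 mm.
Time extruding = 3741935.5 / 141 = 26538.5 s.
Layer count = ceil(265 / 0.15) = 1767.
Z-hop total: 1767 × 2.5 → 4417.5 s.
Total = 26538.5 + 4417.5 = 30956 s = 8.60 hours.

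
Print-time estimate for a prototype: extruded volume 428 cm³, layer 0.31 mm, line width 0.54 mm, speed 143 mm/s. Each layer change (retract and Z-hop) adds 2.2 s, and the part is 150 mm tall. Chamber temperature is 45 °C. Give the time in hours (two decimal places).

5.26 hours

Bead cross-section = 0.31 × 0.54 = 0.1674 mm².
Path length: 428000 mm³ / 0.1674 mm² → 2556750.3 mm.
Time extruding = 2556750.3 / 143, so 17879.4 s.
Number of layers: 150 / 0.31 → 484 (rounded up).
Z-hop total = 484 × 2.2 = 1064.8 s.
Total = 17879.4 + 1064.8 = 18944.2 s = 5.26 hours.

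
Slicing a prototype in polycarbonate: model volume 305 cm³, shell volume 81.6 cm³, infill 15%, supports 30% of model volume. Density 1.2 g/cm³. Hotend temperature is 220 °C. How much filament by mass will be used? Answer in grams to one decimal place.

247.9 g

Infill region: 305 − 81.6 → 223.4 cm³.
Infill deposited = 0.15 × 223.4, so 33.51 cm³.
Support: 0.30 × 305 → 91.5 cm³.
Deposited volume = 81.6 + 33.51 + 91.5, so 206.61 cm³.
Mass: 206.61 × 1.2 → 247.932 g.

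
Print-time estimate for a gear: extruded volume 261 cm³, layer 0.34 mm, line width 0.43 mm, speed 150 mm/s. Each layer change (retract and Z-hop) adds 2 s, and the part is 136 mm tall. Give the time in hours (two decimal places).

3.53 hours

Bead cross-section = 0.34 × 0.43 = 0.1462 mm².
Total extruded path = 261000/0.1462 = 1785225.7 mm.
Time extruding: 1785225.7 / 150 → 11901.5 s.
Layers = ⌈136/0.34⌉ = 400.
Layer-change overhead = 400 × 2 = 800 s.
Altogether 11901.5 + 800 = 12701.5 s, i.e. 3.53 hours.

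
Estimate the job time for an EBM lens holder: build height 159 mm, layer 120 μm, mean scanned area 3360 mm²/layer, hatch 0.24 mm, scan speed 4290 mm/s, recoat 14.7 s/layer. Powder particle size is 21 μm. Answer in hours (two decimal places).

6.61 hours

Layer count = ceil(159 / 0.12) = 1325.
Scan path per layer = 3360 / 0.24 = 14000 mm.
Per-layer scan time = 14000 / 4290 = 3.2634 s.
Per-layer time = 3.2634 + 14.7 = 17.9634 s.
Build time = 1325 × 17.9634 = 23801.505 s = 6.61 hours.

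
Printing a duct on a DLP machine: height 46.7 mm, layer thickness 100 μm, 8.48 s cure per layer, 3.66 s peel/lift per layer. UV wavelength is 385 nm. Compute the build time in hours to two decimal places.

1.57 hours

Number of layers: 46.7 / 0.1 → 467 (rounded up).
Cycle time = 8.48 + 3.66, so 12.14 s.
Build time: 467 × 12.14 s = 5669.38 s, i.e. 1.57 hours.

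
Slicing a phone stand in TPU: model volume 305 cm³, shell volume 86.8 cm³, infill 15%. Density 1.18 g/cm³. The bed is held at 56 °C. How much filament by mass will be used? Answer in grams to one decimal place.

Volume inside the shell: 305 − 86.8 → 218.2 cm³.
Infill volume = 0.15 × 218.2 = 32.73 cm³.
Deposited volume: 86.8 + 32.73 → 119.53 cm³.
Mass = 119.53 × 1.18 = 141.0454 g.

141.0 g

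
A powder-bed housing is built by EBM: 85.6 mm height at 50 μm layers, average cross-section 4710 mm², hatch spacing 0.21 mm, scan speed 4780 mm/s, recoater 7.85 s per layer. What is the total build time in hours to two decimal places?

Number of layers: 85.6 / 0.05 → 1712 (rounded up).
Per-layer scan distance: 4710 / 0.21 → 22428.6 mm.
Beam time per layer: 22428.6 / 4780 → 4.6922 s.
Per-layer time: 4.6922 + 7.85 → 12.5422 s.
Total: 1712 × 12.5422 s = 21472.2464 s → 5.96 hours.

5.96 hours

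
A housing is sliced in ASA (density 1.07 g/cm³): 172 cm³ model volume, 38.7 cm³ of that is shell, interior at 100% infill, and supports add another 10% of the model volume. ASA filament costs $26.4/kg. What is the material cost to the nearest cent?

$5.34

Interior volume: 172 − 38.7 → 133.3 cm³.
Infill deposited = 1.00 × 133.3 = 133.3 cm³.
Support = 0.10 × 172, so 17.2 cm³.
Total printed volume = 38.7 + 133.3 + 17.2 = 189.2 cm³.
Mass = 189.2 × 1.07 = 202.444 g.
At $26.4/kg: 202.444/1000 × 26.4 = $5.34.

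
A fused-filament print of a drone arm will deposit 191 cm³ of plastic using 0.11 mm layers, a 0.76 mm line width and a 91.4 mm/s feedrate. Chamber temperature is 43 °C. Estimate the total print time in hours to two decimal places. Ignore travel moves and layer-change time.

Extrusion cross-section = 0.11 × 0.76, so 0.0836 mm².
Total extruded path = 191000/0.0836 = 2284689 mm.
Print-move time = 2284689 / 91.4 = 24996.6 s.
24996.6 s = 6.94 hours.

6.94 hours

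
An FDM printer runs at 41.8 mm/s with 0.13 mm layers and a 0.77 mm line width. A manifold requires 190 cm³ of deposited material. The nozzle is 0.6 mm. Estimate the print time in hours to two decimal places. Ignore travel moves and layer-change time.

12.61 hours

Line area = 0.13 × 0.77 = 0.1001 mm².
Toolpath length = 190 cm³ / 0.1001 mm² = 190000 / 0.1001 = 1898101.9 mm.
Print-move time = 1898101.9 / 41.8 = 45409.1 s.
Converting: 45409.1 s = 12.61 hours.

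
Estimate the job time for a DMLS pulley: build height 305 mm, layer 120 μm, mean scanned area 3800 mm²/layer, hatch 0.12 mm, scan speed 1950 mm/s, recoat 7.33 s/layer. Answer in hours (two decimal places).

16.64 hours

Layer count = ceil(305 / 0.12) = 2542.
Per-layer scan distance = 3800 / 0.12, so 31666.7 mm.
Per-layer scan time = 31666.7 / 1950, so 16.2393 s.
Time per layer: 16.2393 + 7.33 → 23.5693 s.
2542 layers × 23.5693 s/layer = 59913.1606 s, i.e. 16.64 hours.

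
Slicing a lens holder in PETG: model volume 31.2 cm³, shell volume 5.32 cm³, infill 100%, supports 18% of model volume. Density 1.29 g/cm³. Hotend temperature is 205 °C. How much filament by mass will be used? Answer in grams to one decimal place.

Volume inside the shell = 31.2 − 5.32, so 25.88 cm³.
Infill volume = 1.00 × 25.88 = 25.88 cm³.
Support: 0.18 × 31.2 → 5.616 cm³.
Deposited volume = 5.32 + 25.88 + 5.616 = 36.816 cm³.
Mass: 36.816 × 1.29 → 47.49264 g.

47.5 g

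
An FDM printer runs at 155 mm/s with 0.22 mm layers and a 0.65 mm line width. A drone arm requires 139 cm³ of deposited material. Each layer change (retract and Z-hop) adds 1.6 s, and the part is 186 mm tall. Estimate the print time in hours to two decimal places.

2.12 hours

Extrusion cross-section = 0.22 × 0.65 = 0.143 mm².
Total extruded path = 139000/0.143 = 972028 mm.
Extrusion time: 972028 / 155 → 6271.1 s.
Layer count = ceil(186 / 0.22) = 846.
Z-hop total: 846 × 1.6 → 1353.6 s.
Total = 6271.1 + 1353.6 = 7624.7 s = 2.12 hours.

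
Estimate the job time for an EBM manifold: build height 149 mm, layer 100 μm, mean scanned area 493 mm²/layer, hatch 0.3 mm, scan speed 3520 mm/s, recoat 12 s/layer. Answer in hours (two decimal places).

5.16 hours

Layers = ⌈149/0.1⌉ = 1490.
Per-layer scan distance: 493 / 0.3 → 1643.3 mm.
Beam time per layer = 1643.3 / 3520, so 0.4668 s.
Per-layer time: 0.4668 + 12 → 12.4668 s.
Total: 1490 × 12.4668 s = 18575.532 s → 5.16 hours.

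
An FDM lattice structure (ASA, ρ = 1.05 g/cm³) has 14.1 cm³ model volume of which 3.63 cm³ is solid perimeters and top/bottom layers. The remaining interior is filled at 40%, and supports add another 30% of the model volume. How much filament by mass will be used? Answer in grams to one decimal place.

12.7 g

Interior volume = 14.1 − 3.63, so 10.47 cm³.
Infill volume = 0.40 × 10.47 = 4.188 cm³.
Support: 0.30 × 14.1 → 4.23 cm³.
Deposited volume = 3.63 + 4.188 + 4.23, so 12.048 cm³.
Mass = 12.048 × 1.05 = 12.6504 g.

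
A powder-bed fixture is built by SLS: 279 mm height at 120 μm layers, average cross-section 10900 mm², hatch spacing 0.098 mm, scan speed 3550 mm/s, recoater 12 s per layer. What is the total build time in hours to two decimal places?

Layer count = ceil(279 / 0.12) = 2325.
Scan path per layer = 10900 / 0.098, so 111224.5 mm.
Laser time per layer = 111224.5 / 3550, so 31.3308 s.
Per-layer time = 31.3308 + 12, so 43.3308 s.
Total: 2325 × 43.3308 s = 100744.11 s → 27.98 hours.

27.98 hours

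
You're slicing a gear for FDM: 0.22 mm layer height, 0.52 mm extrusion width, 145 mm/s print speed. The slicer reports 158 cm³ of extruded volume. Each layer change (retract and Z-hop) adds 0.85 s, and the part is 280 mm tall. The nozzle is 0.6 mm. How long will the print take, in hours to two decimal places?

Line area = 0.22 × 0.52, so 0.1144 mm².
Toolpath length = 158 cm³ / 0.1144 mm² = 158000 / 0.1144 = 1381118.9 mm.
Print-move time = 1381118.9 / 145, so 9525 s.
Number of layers: 280 / 0.22 → 1273 (rounded up).
Layer-change overhead = 1273 × 0.85, so 1082.05 s.
Total = 9525 + 1082.05 = 10607.05 s = 2.95 hours.

2.95 hours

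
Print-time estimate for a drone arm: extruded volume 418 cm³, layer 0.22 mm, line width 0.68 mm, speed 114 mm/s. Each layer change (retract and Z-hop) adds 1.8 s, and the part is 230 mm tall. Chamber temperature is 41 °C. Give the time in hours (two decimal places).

Bead cross-section = 0.22 × 0.68 = 0.1496 mm².
Total extruded path = 418000/0.1496 = 2794117.6 mm.
Print-move time: 2794117.6 / 114 → 24509.8 s.
Number of layers: 230 / 0.22 → 1046 (rounded up).
Layer-change overhead: 1046 × 1.8 → 1882.8 s.
Altogether 24509.8 + 1882.8 = 26392.6 s, i.e. 7.33 hours.

7.33 hours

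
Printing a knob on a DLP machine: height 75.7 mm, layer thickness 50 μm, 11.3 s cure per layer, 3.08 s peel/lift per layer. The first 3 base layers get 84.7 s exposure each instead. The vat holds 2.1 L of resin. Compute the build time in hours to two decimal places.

Number of layers: 75.7 / 0.05 → 1514 (rounded up).
Bottom layers = 3 × (84.7 + 3.08), so 263.34 s.
Remaining layers = 1511 × (11.3 + 3.08) = 21728.18 s.
Total = 263.34 + 21728.18 = 21991.52 s = 6.11 hours.

6.11 hours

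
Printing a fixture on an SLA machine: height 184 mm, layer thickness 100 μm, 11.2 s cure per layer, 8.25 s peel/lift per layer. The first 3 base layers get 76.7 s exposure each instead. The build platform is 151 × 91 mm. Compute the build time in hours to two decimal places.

10.00 hours

Layers = ⌈184/0.1⌉ = 1840.
Burn-in layers: 3 × (76.7 + 8.25) → 254.85 s.
Normal layers: 1837 × (11.2 + 8.25) → 35729.65 s.
Total = 254.85 + 35729.65 = 35984.5 s = 10.00 hours.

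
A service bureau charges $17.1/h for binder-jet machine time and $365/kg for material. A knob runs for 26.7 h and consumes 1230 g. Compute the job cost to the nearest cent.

Machine-time cost: 17.1 × 26.7 → $456.57.
Material cost = 365 × 1230/1000 = $448.95.
Total = 456.57 + 448.95 = $905.52.

$905.52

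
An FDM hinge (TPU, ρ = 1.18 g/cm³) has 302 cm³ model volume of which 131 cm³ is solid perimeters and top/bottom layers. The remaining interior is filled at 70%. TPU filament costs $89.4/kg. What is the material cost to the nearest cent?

$26.45

Interior volume = 302 − 131, so 171 cm³.
Infill deposited: 0.70 × 171 → 119.7 cm³.
Total extruded: 131 + 119.7 → 250.7 cm³.
Mass = 250.7 × 1.18 = 295.826 g.
At $89.4/kg: 295.826/1000 × 89.4 = $26.45.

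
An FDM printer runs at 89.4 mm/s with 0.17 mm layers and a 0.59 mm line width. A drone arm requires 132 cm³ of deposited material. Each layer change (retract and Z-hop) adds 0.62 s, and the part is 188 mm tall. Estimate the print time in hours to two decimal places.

Line area = 0.17 × 0.59, so 0.1003 mm².
Path length: 132000 mm³ / 0.1003 mm² → 1316051.8 mm.
Print-move time = 1316051.8 / 89.4, so 14720.9 s.
Layers = ⌈188/0.17⌉ = 1106.
Layer-change overhead = 1106 × 0.62, so 685.72 s.
Altogether 14720.9 + 685.72 = 15406.62 s, i.e. 4.28 hours.

4.28 hours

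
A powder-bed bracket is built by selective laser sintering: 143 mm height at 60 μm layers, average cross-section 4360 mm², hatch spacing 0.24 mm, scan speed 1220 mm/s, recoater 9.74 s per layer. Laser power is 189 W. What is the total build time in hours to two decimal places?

Layers = ⌈143/0.06⌉ = 2384.
Per-layer scan distance = 4360 / 0.24, so 18166.7 mm.
Per-layer scan time = 18166.7 / 1220 = 14.8907 s.
Time per layer: 14.8907 + 9.74 → 24.6307 s.
Build time = 2384 × 24.6307 = 58719.5888 s = 16.31 hours.

16.31 hours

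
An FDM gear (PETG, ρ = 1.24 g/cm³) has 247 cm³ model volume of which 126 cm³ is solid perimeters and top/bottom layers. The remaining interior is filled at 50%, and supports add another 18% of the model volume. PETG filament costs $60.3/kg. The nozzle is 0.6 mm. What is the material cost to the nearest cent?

$17.27

Interior volume = 247 − 126, so 121 cm³.
Deposited infill = 0.50 × 121 = 60.5 cm³.
Support = 0.18 × 247 = 44.46 cm³.
Deposited volume: 126 + 60.5 + 44.46 → 230.96 cm³.
Mass = 230.96 × 1.24 = 286.3904 g.
Cost = 286.3904 g / 1000 × $60.3/kg = $17.27.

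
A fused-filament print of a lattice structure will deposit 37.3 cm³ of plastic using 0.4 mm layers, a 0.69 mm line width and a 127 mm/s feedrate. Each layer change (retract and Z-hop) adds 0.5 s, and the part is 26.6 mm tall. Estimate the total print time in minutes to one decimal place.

18.3 minutes

Extrusion cross-section = 0.4 × 0.69, so 0.276 mm².
Path length: 37300 mm³ / 0.276 mm² → 135144.9 mm.
Extrusion time = 135144.9 / 127, so 1064.1 s.
Number of layers: 26.6 / 0.4 → 67 (rounded up).
Non-print overhead = 67 × 0.5, so 33.5 s.
Total = 1064.1 + 33.5 = 1097.6 s = 18.3 minutes.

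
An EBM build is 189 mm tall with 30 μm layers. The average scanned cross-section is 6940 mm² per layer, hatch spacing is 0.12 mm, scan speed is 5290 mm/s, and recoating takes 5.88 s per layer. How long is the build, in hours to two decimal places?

Layer count = ceil(189 / 0.03) = 6300.
Hatch length per layer = 6940 / 0.12, so 57833.3 mm.
Scan time per layer = 57833.3 / 5290, so 10.9326 s.
Time per layer = 10.9326 + 5.88, so 16.8126 s.
6300 layers × 16.8126 s/layer = 105919.38 s, i.e. 29.42 hours.

29.42 hours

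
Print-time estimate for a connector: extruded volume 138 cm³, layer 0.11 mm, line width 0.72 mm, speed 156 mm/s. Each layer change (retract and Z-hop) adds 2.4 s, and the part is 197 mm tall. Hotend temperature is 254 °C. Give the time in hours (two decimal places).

4.30 hours

Extrusion cross-section = 0.11 × 0.72 = 0.0792 mm².
Toolpath length = 138 cm³ / 0.0792 mm² = 138000 / 0.0792 = 1742424.2 mm.
Time extruding = 1742424.2 / 156, so 11169.4 s.
Number of layers: 197 / 0.11 → 1791 (rounded up).
Layer-change overhead = 1791 × 2.4 = 4298.4 s.
Total = 11169.4 + 4298.4 = 15467.8 s = 4.30 hours.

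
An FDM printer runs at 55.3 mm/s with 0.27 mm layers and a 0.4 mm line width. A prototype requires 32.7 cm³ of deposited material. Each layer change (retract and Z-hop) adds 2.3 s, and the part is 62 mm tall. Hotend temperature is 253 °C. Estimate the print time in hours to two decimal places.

1.67 hours

Bead cross-section: 0.27 × 0.4 → 0.108 mm².
Path length: 32700 mm³ / 0.108 mm² → 302777.8 mm.
Print-move time = 302777.8 / 55.3, so 5475.2 s.
Number of layers: 62 / 0.27 → 230 (rounded up).
Non-print overhead: 230 × 2.3 → 529 s.
Total = 5475.2 + 529 = 6004.2 s = 1.67 hours.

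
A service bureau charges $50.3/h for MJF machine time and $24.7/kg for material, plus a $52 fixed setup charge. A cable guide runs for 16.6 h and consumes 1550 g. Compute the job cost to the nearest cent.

Time charge: 50.3 × 16.6 → $834.98.
Feedstock cost = 24.7 × 1550/1000 = $38.285.
Total = 834.98 + 38.285 + 52 = 925.265 ≈ $925.27.

$925.27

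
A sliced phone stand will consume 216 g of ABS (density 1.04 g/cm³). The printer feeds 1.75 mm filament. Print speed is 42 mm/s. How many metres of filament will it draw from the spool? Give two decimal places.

86.35 m

Volume = 216 g / 1.04 g·cm⁻³ = 207.6923 cm³ = 207692.3 mm³.
Filament cross-section = π × (1.75/2)² = 2.4053 mm².
Length = 207692.3 / 2.4053 = 86347.77 mm = 86.35 m.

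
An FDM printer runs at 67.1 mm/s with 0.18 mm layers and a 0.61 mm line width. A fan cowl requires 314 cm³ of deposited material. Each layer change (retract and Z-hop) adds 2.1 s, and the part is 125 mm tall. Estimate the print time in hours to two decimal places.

Extrusion cross-section = 0.18 × 0.61, so 0.1098 mm².
Path length: 314000 mm³ / 0.1098 mm² → 2859745 mm.
Time extruding: 2859745 / 67.1 → 42619.2 s.
Layers = ⌈125/0.18⌉ = 695.
Non-print overhead = 695 × 2.1 = 1459.5 s.
Altogether 42619.2 + 1459.5 = 44078.7 s, i.e. 12.24 hours.

12.24 hours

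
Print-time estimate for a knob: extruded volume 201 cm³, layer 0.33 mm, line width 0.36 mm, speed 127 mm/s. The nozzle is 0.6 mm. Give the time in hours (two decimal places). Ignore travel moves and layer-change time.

3.70 hours

Bead cross-section = 0.33 × 0.36, so 0.1188 mm².
Path length: 201000 mm³ / 0.1188 mm² → 1691919.2 mm.
Time extruding: 1691919.2 / 127 → 13322.2 s.
In the requested units: 13322.2 s = 3.70 hours.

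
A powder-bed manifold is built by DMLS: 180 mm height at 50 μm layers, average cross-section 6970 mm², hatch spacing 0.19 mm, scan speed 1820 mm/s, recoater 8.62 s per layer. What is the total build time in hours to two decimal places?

Number of layers: 180 / 0.05 → 3600 (rounded up).
Per-layer scan distance = 6970 / 0.19 = 36684.2 mm.
Laser time per layer = 36684.2 / 1820, so 20.1562 s.
Layer cycle: 20.1562 + 8.62 → 28.7762 s.
3600 layers × 28.7762 s/layer = 103594.32 s, i.e. 28.78 hours.

28.78 hours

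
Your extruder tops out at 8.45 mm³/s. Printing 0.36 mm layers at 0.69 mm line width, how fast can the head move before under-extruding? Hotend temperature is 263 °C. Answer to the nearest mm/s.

Extrusion cross-section: 0.36 × 0.69 → 0.2484 mm².
Max speed = 8.45 / 0.2484 = 34.02 ≈ 34 mm/s.

34 mm/s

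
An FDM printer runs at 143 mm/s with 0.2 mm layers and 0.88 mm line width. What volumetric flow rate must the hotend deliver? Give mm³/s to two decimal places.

A = 0.2 × 0.88, so 0.176 mm².
Volumetric flow = 143 × 0.176 = 25.17 mm³/s.

25.17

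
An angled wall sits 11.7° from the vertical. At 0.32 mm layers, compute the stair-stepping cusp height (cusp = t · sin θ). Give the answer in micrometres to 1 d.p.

Cusp = layer height × sin(11.7°) = 0.32 × 0.2028 = 0.064896 mm = 64.9 μm.

64.9 μm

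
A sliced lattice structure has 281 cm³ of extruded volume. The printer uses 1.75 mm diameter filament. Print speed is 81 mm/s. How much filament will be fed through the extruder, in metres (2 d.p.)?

116.83 m

A = π r² = π × 0.875² = 2.4053 mm².
L = 281000 mm³ / 2.4053 mm² = 116825.34 mm, i.e. 116.83 m.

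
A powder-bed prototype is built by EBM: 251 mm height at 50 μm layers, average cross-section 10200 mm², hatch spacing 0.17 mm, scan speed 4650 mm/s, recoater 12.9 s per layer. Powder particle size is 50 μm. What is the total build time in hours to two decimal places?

35.98 hours

Number of layers: 251 / 0.05 → 5020 (rounded up).
Per-layer scan distance: 10200 / 0.17 → 60000 mm.
Per-layer scan time = 60000 / 4650, so 12.9032 s.
Per-layer time = 12.9032 + 12.9, so 25.8032 s.
Build time = 5020 × 25.8032 = 129532.064 s = 35.98 hours.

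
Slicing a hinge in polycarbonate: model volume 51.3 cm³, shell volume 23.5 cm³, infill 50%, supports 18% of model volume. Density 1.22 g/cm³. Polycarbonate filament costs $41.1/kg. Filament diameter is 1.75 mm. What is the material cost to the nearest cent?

Volume inside the shell: 51.3 − 23.5 → 27.8 cm³.
Infill deposited = 0.50 × 27.8, so 13.9 cm³.
Support = 0.18 × 51.3 = 9.234 cm³.
Total extruded: 23.5 + 13.9 + 9.234 → 46.634 cm³.
Mass: 46.634 × 1.22 → 56.89348 g.
Cost = 56.89348 g / 1000 × $41.1/kg = $2.34.

$2.34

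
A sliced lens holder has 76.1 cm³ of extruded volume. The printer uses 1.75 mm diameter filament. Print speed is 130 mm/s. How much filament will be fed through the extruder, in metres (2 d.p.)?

31.64 m

A = π r² = π × 0.875² = 2.4053 mm².
Length = 76.1 cm³ / 2.4053 mm² = 76100 / 2.4053 = 31638.47 mm = 31.64 m.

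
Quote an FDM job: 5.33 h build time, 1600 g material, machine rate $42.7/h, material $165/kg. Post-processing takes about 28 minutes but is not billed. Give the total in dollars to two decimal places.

$491.59

Machine-time cost: 42.7 × 5.33 → $227.591.
Material charge: 165 × 1600/1000 → $264.00.
Job cost: 227.591 + 264.00 = 491.591 ≈ $491.59.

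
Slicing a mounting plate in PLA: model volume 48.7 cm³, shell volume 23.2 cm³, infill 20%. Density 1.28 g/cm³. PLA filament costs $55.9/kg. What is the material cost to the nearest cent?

Infill region: 48.7 − 23.2 → 25.5 cm³.
Infill deposited = 0.20 × 25.5 = 5.1 cm³.
Total printed volume = 23.2 + 5.1, so 28.3 cm³.
Mass = 28.3 × 1.28 = 36.224 g.
At $55.9/kg: 36.224/1000 × 55.9 = $2.02.

$2.02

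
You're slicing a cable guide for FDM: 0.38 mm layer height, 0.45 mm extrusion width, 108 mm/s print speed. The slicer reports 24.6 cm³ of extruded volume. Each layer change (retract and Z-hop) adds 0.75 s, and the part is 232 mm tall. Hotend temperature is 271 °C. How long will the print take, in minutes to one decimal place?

Bead cross-section = 0.38 × 0.45, so 0.171 mm².
Toolpath length = 24.6 cm³ / 0.171 mm² = 24600 / 0.171 = 143859.6 mm.
Extrusion time: 143859.6 / 108 → 1332 s.
Number of layers: 232 / 0.38 → 611 (rounded up).
Layer-change overhead = 611 × 0.75 = 458.25 s.
Altogether 1332 + 458.25 = 1790.25 s, i.e. 29.8 minutes.

29.8 minutes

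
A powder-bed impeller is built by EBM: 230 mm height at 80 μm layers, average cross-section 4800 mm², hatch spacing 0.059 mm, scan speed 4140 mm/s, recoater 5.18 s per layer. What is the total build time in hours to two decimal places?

Layers = ⌈230/0.08⌉ = 2875.
Scan path per layer: 4800 / 0.059 → 81355.9 mm.
Per-layer scan time = 81355.9 / 4140, so 19.6512 s.
Layer cycle = 19.6512 + 5.18 = 24.8312 s.
Build time = 2875 × 24.8312 = 71389.7 s = 19.83 hours.

19.83 hours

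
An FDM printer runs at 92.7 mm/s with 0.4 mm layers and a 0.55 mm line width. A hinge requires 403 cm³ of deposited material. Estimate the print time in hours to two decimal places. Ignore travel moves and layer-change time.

5.49 hours

Bead cross-section: 0.4 × 0.55 → 0.22 mm².
Path length: 403000 mm³ / 0.22 mm² → 1831818.2 mm.
Print-move time = 1831818.2 / 92.7 = 19760.7 s.
Converting: 19760.7 s = 5.49 hours.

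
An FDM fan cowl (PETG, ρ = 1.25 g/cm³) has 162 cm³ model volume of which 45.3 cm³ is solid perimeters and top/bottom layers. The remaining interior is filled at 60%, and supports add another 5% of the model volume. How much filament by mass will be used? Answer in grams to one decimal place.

154.3 g

Interior volume = 162 − 45.3 = 116.7 cm³.
Infill deposited: 0.60 × 116.7 → 70.02 cm³.
Support = 0.05 × 162 = 8.1 cm³.
Deposited volume = 45.3 + 70.02 + 8.1 = 123.42 cm³.
Mass = 123.42 × 1.25, so 154.275 g.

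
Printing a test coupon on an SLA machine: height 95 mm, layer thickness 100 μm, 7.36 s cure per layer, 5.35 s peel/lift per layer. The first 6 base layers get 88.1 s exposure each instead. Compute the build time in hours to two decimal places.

3.49 hours

Layer count = ceil(95 / 0.1) = 950.
Burn-in layers: 6 × (88.1 + 5.35) → 560.7 s.
Remaining layers = 944 × (7.36 + 5.35), so 11998.24 s.
Sum: 560.7 + 11998.24 = 12558.94 s → 3.49 hours.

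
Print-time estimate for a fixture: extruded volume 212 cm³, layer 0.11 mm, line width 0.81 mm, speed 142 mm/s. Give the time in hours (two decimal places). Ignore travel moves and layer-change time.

Line area = 0.11 × 0.81, so 0.0891 mm².
Total extruded path = 212000/0.0891 = 2379349 mm.
Print-move time = 2379349 / 142 = 16756 s.
That's 16756 s → 4.65 hours.

4.65 hours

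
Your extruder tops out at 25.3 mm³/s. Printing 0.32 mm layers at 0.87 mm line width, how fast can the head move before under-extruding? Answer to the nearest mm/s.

91 mm/s

Extrusion cross-section: 0.32 × 0.87 → 0.2784 mm².
v_max = Q/A = 25.3/0.2784 = 90.88 mm/s → 91 mm/s.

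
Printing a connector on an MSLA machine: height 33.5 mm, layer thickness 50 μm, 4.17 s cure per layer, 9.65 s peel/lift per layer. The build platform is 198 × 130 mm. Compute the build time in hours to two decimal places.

2.57 hours

Layer count = ceil(33.5 / 0.05) = 670.
Per-layer time = 4.17 + 9.65 = 13.82 s.
Total = 670 × 13.82 = 9259.4 s = 2.57 hours.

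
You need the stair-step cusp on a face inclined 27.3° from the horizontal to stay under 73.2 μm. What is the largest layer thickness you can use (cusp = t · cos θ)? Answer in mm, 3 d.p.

cos(27.3°) = 0.8886; t_max = 0.0732/0.8886 = 0.082 mm.

0.082 mm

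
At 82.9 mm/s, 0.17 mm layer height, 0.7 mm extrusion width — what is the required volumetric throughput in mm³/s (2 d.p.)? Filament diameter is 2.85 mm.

A = 0.17 × 0.7 = 0.119 mm².
Q = v·A = 82.9 × 0.119 = 9.87 mm³/s.

9.87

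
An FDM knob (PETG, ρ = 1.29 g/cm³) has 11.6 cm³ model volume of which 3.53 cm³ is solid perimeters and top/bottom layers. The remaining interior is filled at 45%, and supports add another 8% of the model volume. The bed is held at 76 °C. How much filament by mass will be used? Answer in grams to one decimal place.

10.4 g

Interior volume = 11.6 − 3.53 = 8.07 cm³.
Infill volume = 0.45 × 8.07 = 3.6315 cm³.
Support: 0.08 × 11.6 → 0.928 cm³.
Total extruded = 3.53 + 3.6315 + 0.928, so 8.0895 cm³.
Mass = 8.0895 × 1.29, so 10.435455 g.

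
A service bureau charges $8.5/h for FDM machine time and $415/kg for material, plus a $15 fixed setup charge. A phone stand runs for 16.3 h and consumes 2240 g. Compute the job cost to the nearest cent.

$1083.15

Machine cost: 8.5 × 16.3 → $138.55.
Material cost = 415 × 2240/1000 = $929.60.
Adding setup: 138.55 + 929.60 + 15 → $1083.15.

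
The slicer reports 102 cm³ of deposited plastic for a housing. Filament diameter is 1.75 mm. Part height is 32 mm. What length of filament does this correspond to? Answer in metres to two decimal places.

A = π r² = π × 0.875² = 2.4053 mm².
Length = 102 cm³ / 2.4053 mm² = 102000 / 2.4053 = 42406.35 mm = 42.41 m.

42.41 m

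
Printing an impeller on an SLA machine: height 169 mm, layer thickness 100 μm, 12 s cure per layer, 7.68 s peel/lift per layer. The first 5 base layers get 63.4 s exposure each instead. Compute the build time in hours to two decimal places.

9.31 hours

Number of layers: 169 / 0.1 → 1690 (rounded up).
Base layers = 5 × (63.4 + 7.68), so 355.4 s.
Normal layers = 1685 × (12 + 7.68) = 33160.8 s.
Total = 355.4 + 33160.8 = 33516.2 s = 9.31 hours.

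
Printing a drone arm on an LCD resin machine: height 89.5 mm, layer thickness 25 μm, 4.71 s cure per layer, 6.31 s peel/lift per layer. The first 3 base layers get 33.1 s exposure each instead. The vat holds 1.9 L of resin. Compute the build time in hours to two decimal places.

Layers = ⌈89.5/0.025⌉ = 3580.
Bottom layers = 3 × (33.1 + 6.31), so 118.23 s.
Remaining layers: 3577 × (4.71 + 6.31) → 39418.54 s.
Total = 118.23 + 39418.54 = 39536.77 s = 10.98 hours.

10.98 hours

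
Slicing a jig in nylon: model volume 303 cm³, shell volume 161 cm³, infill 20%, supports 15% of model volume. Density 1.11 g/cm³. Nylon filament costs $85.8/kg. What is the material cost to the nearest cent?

$22.37

Infill region = 303 − 161, so 142 cm³.
Infill deposited = 0.20 × 142, so 28.4 cm³.
Support = 0.15 × 303, so 45.45 cm³.
Deposited volume = 161 + 28.4 + 45.45 = 234.85 cm³.
Mass: 234.85 × 1.11 → 260.6835 g.
Cost = 260.6835 g / 1000 × $85.8/kg = $22.37.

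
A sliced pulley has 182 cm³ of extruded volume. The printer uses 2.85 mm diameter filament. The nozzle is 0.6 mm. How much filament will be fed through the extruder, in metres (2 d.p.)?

28.53 m

Filament cross-section = π × (2.85/2)² = 6.3794 mm².
L = 182000 mm³ / 6.3794 mm² = 28529.33 mm, i.e. 28.53 m.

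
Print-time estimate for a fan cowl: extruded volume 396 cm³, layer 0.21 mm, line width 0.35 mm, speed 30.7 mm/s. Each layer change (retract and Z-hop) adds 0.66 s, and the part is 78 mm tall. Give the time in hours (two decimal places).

48.82 hours

Bead cross-section = 0.21 × 0.35, so 0.0735 mm².
Toolpath length = 396 cm³ / 0.0735 mm² = 396000 / 0.0735 = 5387755.1 mm.
Extrusion time = 5387755.1 / 30.7, so 175496.9 s.
Layers = ⌈78/0.21⌉ = 372.
Non-print overhead: 372 × 0.66 → 245.52 s.
Total = 175496.9 + 245.52 = 175742.42 s = 48.82 hours.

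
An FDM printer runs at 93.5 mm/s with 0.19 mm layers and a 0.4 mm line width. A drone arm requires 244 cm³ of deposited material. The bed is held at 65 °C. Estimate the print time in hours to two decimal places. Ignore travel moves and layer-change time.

Line area = 0.19 × 0.4 = 0.076 mm².
Toolpath length = 244 cm³ / 0.076 mm² = 244000 / 0.076 = 3210526.3 mm.
Time extruding: 3210526.3 / 93.5 → 34337.2 s.
Converting: 34337.2 s = 9.54 hours.

9.54 hours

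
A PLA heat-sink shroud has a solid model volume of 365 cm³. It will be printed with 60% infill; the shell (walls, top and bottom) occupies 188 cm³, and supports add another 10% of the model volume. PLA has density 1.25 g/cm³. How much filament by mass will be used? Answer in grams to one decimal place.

413.4 g

Volume inside the shell = 365 − 188 = 177 cm³.
Infill deposited: 0.60 × 177 → 106.2 cm³.
Support = 0.10 × 365, so 36.5 cm³.
Total extruded = 188 + 106.2 + 36.5, so 330.7 cm³.
Mass = 330.7 × 1.25 = 413.375 g.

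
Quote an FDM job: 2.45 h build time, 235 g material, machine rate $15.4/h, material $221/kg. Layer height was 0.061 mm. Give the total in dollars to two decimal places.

Machine cost: 15.4 × 2.45 → $37.73.
Material cost: 221 × 235/1000 → $51.935.
Job cost: 37.73 + 51.935 = 89.665 ≈ $89.67.

$89.67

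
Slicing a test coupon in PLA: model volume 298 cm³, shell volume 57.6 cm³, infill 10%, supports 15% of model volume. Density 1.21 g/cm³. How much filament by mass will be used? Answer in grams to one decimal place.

152.9 g

Infill region: 298 − 57.6 → 240.4 cm³.
Infill volume: 0.10 × 240.4 → 24.04 cm³.
Support: 0.15 × 298 → 44.7 cm³.
Total printed volume = 57.6 + 24.04 + 44.7 = 126.34 cm³.
Mass = 126.34 × 1.21, so 152.8714 g.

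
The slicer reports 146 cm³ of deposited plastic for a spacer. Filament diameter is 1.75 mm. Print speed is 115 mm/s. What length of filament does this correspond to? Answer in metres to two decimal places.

60.70 m

Cross-section of 1.75 mm filament: π·(1.75/2)² = 2.4053 mm².
Length = 146 cm³ / 2.4053 mm² = 146000 / 2.4053 = 60699.29 mm = 60.70 m.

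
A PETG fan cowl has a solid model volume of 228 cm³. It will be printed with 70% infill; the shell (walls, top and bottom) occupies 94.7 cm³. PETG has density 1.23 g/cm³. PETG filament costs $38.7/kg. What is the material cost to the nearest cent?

$8.95

Infill region: 228 − 94.7 → 133.3 cm³.
Infill volume = 0.70 × 133.3, so 93.31 cm³.
Total extruded = 94.7 + 93.31, so 188.01 cm³.
Mass = 188.01 × 1.23 = 231.2523 g.
At $38.7/kg: 231.2523/1000 × 38.7 = $8.95.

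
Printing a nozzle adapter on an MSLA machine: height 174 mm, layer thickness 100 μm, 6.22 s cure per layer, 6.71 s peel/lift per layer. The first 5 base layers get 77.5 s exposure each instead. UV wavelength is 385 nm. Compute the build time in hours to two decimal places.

6.35 hours

Layer count = ceil(174 / 0.1) = 1740.
Base layers = 5 × (77.5 + 6.71) = 421.05 s.
Normal layers: 1735 × (6.22 + 6.71) → 22433.55 s.
Sum: 421.05 + 22433.55 = 22854.6 s → 6.35 hours.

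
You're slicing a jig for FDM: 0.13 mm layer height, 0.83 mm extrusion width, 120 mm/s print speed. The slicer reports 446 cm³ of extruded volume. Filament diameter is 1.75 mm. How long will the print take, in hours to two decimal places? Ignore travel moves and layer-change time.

Extrusion cross-section: 0.13 × 0.83 → 0.1079 mm².
Toolpath length = 446 cm³ / 0.1079 mm² = 446000 / 0.1079 = 4133456.9 mm.
Time extruding = 4133456.9 / 120, so 34445.5 s.
Converting: 34445.5 s = 9.57 hours.

9.57 hours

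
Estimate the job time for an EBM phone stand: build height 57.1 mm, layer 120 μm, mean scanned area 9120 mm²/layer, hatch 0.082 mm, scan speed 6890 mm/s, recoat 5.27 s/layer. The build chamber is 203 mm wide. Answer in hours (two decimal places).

Layers = ⌈57.1/0.12⌉ = 476.
Hatch length per layer = 9120 / 0.082 = 111219.5 mm.
Scan time per layer: 111219.5 / 6890 → 16.1422 s.
Time per layer = 16.1422 + 5.27 = 21.4122 s.
Total: 476 × 21.4122 s = 10192.2072 s → 2.83 hours.

2.83 hours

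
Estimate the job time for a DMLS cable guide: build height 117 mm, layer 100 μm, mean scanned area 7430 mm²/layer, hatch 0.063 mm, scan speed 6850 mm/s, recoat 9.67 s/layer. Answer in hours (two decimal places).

8.74 hours

Layer count = ceil(117 / 0.1) = 1170.
Hatch length per layer = 7430 / 0.063, so 117936.5 mm.
Scan time per layer: 117936.5 / 6850 → 17.217 s.
Time per layer = 17.217 + 9.67, so 26.887 s.
1170 layers × 26.887 s/layer = 31457.79 s, i.e. 8.74 hours.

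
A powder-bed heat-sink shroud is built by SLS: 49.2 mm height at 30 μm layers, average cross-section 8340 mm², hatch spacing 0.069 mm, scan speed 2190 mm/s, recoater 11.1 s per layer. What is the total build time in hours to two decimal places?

30.20 hours

Layer count = ceil(49.2 / 0.03) = 1640.
Per-layer scan distance = 8340 / 0.069 = 120869.6 mm.
Scan time per layer: 120869.6 / 2190 → 55.1916 s.
Layer cycle = 55.1916 + 11.1 = 66.2916 s.
1640 layers × 66.2916 s/layer = 108718.224 s, i.e. 30.20 hours.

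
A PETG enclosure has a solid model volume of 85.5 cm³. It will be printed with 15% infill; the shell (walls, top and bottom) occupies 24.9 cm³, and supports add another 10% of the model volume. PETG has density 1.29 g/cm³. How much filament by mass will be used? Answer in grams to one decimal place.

54.9 g

Interior volume = 85.5 − 24.9, so 60.6 cm³.
Deposited infill: 0.15 × 60.6 → 9.09 cm³.
Support: 0.10 × 85.5 → 8.55 cm³.
Deposited volume = 24.9 + 9.09 + 8.55 = 42.54 cm³.
Mass = 42.54 × 1.29, so 54.8766 g.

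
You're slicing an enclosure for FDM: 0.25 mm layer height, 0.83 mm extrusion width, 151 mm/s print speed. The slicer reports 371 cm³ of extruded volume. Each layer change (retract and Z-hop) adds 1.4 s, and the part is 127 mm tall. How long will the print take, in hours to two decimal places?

Line area: 0.25 × 0.83 → 0.2075 mm².
Total extruded path = 371000/0.2075 = 1787951.8 mm.
Time extruding: 1787951.8 / 151 → 11840.7 s.
Layer count = ceil(127 / 0.25) = 508.
Layer-change overhead: 508 × 1.4 → 711.2 s.
Total = 11840.7 + 711.2 = 12551.9 s = 3.49 hours.

3.49 hours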